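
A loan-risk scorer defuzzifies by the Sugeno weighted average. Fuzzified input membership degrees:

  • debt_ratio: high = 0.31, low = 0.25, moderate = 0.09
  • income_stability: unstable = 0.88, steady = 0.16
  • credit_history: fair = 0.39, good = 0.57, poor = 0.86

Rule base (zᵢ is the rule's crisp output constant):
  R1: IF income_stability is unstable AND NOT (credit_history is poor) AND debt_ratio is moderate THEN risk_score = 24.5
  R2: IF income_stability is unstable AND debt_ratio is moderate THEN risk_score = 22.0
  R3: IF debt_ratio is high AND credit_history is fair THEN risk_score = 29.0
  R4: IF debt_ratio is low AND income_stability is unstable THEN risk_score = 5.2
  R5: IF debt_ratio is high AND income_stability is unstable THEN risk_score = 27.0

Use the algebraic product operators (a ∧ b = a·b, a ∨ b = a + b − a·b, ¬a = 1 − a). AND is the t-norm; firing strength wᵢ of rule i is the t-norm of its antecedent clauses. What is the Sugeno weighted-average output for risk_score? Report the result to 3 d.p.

19.929

R1 (z=24.5): unstable=0.88, ¬poor=1−0.86=0.14, moderate=0.09; AND[a·b] → w = 0.0111
R2 (z=22.0): unstable=0.88, moderate=0.09; AND[a·b] → w = 0.0792
R3 (z=29.0): high=0.31, fair=0.39; AND[a·b] → w = 0.1209
R4 (z=5.2): low=0.25, unstable=0.88; AND[a·b] → w = 0.2200
R5 (z=27.0): high=0.31, unstable=0.88; AND[a·b] → w = 0.2728
Weighted average = (0.0111·24.5 + 0.0792·22.0 + 0.1209·29.0 + 0.2200·5.2 + 0.2728·27.0) / (0.0111 + 0.0792 + 0.1209 + 0.2200 + 0.2728)
  = 14.0298 / 0.7040 = 19.929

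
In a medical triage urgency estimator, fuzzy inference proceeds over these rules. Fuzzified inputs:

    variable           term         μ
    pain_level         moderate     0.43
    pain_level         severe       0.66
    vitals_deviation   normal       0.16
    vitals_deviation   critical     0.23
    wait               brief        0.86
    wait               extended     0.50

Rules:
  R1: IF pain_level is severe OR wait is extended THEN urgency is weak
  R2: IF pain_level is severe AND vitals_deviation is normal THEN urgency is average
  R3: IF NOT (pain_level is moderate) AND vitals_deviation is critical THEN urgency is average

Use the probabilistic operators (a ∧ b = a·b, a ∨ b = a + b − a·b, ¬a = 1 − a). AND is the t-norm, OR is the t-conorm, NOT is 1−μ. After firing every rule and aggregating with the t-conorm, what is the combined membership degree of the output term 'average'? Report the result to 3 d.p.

0.223

R1: severe=0.66, extended=0.50; OR[a + b − a·b] → w = 0.8300
R2: severe=0.66, normal=0.16; AND[a·b] → w = 0.1056
R3: ¬moderate=1−0.43=0.57, critical=0.23; AND[a·b] → w = 0.1311
Rules with consequent 'average': {R2, R3} → strengths 0.1056, 0.1311
Aggregate via t-conorm [a + b − a·b]: 0.2229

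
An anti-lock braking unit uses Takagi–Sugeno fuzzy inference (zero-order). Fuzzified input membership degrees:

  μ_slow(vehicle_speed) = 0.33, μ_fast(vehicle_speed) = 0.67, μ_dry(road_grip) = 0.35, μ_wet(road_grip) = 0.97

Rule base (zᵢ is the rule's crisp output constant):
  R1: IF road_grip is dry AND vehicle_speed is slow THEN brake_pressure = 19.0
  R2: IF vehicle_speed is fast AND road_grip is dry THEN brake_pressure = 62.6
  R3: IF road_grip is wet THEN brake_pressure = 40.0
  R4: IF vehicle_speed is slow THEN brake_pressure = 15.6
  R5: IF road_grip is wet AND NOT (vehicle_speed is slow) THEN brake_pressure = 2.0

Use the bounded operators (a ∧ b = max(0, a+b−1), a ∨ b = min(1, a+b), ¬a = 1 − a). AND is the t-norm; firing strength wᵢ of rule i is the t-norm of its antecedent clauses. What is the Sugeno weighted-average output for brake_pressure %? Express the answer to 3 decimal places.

R1 (z=19.0): dry=0.35, slow=0.33; AND[max(0, a+b−1)] → w = 0.00
R2 (z=62.6): fast=0.67, dry=0.35; AND[max(0, a+b−1)] → w = 0.02
R3 (z=40.0): wet=0.97 → w = 0.97
R4 (z=15.6): slow=0.33 → w = 0.33
R5 (z=2.0): wet=0.97, ¬slow=1−0.33=0.67; AND[max(0, a+b−1)] → w = 0.64
Weighted average = (0.00·19.0 + 0.02·62.6 + 0.97·40.0 + 0.33·15.6 + 0.64·2.0) / (0.00 + 0.02 + 0.97 + 0.33 + 0.64)
  = 46.4800 / 1.9600 = 23.714

23.714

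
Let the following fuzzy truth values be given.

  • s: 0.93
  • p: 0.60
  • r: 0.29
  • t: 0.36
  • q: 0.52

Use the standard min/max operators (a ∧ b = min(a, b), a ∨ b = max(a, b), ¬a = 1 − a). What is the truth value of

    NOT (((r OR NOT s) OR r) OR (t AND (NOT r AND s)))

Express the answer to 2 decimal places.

NOT s = 1 − 0.93 = 0.07
r OR NOT s = max(a, b) on (0.29, 0.07) = 0.29
(r OR NOT s) OR r = max(a, b) on (0.29, 0.29) = 0.29
NOT r = 1 − 0.29 = 0.71
NOT r AND s = min(a, b) on (0.71, 0.93) = 0.71
t AND (NOT r AND s) = min(a, b) on (0.36, 0.71) = 0.36
((r OR NOT s) OR r) OR (t AND (NOT r AND s)) = max(a, b) on (0.29, 0.36) = 0.36
NOT (((r OR NOT s) OR r) OR (t AND (NOT r AND s))) = 1 − 0.36 = 0.64

0.64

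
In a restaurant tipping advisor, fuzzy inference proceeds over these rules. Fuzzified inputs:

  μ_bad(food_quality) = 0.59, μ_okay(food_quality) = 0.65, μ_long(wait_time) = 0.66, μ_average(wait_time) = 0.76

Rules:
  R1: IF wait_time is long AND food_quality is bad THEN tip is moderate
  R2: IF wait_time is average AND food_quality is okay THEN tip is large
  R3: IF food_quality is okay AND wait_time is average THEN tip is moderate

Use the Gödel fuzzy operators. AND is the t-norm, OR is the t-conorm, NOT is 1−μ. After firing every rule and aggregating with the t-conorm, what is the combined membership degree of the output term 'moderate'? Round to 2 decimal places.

0.65

R1: long=0.66, bad=0.59; AND[min(a, b)] → w = 0.59
R2: average=0.76, okay=0.65; AND[min(a, b)] → w = 0.65
R3: okay=0.65, average=0.76; AND[min(a, b)] → w = 0.65
Rules with consequent 'moderate': {R1, R3} → strengths 0.59, 0.65
Aggregate via t-conorm [max(a, b)]: 0.65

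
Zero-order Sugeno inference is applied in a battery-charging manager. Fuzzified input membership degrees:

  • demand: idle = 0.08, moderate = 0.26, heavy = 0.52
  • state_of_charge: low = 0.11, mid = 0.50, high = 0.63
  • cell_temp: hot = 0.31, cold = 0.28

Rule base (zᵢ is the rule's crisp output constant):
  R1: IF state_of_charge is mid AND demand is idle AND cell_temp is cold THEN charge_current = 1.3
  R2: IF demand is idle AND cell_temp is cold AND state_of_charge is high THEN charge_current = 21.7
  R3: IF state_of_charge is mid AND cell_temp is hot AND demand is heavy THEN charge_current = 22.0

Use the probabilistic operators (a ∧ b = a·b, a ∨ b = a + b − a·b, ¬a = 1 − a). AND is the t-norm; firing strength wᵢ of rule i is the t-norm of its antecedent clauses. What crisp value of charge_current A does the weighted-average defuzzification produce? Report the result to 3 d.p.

R1 (z=1.3): mid=0.50, idle=0.08, cold=0.28; AND[a·b] → w = 0.0112
R2 (z=21.7): idle=0.08, cold=0.28, high=0.63; AND[a·b] → w = 0.0141
R3 (z=22.0): mid=0.50, hot=0.31, heavy=0.52; AND[a·b] → w = 0.0806
Weighted average = (0.0112·1.3 + 0.0141·21.7 + 0.0806·22.0) / (0.0112 + 0.0141 + 0.0806)
  = 2.0940 / 0.1059 = 19.771

19.771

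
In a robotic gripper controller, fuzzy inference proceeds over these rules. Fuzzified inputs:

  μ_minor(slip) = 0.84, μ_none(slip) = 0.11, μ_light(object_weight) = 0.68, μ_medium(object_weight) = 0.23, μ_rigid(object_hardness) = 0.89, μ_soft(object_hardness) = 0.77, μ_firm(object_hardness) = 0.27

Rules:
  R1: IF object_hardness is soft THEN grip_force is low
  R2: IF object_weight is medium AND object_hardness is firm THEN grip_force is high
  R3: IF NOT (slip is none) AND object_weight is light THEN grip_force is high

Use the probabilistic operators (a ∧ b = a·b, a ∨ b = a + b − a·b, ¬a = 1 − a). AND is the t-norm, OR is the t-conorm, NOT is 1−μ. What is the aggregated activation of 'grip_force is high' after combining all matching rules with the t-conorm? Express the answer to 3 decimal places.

R1: soft=0.77 → w = 0.7700
R2: medium=0.23, firm=0.27; AND[a·b] → w = 0.0621
R3: ¬none=1−0.11=0.89, light=0.68; AND[a·b] → w = 0.6052
Rules with consequent 'high': {R2, R3} → strengths 0.0621, 0.6052
Aggregate via t-conorm [a + b − a·b]: 0.6297

0.630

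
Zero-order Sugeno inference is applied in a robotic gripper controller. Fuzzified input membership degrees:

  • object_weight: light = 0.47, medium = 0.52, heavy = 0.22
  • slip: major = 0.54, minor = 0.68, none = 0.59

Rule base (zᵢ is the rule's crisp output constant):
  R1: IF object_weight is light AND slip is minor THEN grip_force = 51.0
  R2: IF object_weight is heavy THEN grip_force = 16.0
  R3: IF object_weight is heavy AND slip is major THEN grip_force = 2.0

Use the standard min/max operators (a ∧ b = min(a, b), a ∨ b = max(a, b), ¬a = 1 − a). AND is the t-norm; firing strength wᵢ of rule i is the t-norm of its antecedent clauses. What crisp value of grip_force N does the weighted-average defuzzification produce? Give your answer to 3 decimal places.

30.692

R1 (z=51.0): light=0.47, minor=0.68; AND[min(a, b)] → w = 0.47
R2 (z=16.0): heavy=0.22 → w = 0.22
R3 (z=2.0): heavy=0.22, major=0.54; AND[min(a, b)] → w = 0.22
Weighted average = (0.47·51.0 + 0.22·16.0 + 0.22·2.0) / (0.47 + 0.22 + 0.22)
  = 27.9300 / 0.9100 = 30.692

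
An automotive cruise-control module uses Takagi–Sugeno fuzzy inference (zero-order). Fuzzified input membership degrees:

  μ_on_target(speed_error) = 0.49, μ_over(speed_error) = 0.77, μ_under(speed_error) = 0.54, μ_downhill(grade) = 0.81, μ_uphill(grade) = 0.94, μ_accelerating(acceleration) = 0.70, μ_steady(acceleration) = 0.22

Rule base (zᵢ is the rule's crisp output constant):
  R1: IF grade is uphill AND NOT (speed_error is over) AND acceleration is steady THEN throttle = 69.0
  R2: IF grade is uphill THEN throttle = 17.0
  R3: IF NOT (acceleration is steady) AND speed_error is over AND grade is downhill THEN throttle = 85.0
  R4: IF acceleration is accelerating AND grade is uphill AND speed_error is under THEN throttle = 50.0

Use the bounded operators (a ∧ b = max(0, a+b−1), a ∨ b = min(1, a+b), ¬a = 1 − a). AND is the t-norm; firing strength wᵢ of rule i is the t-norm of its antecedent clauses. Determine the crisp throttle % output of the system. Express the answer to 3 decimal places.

37.554

R1 (z=69.0): uphill=0.94, ¬over=1−0.77=0.23, steady=0.22; AND[max(0, a+b−1)] → w = 0.00
R2 (z=17.0): uphill=0.94 → w = 0.94
R3 (z=85.0): ¬steady=1−0.22=0.78, over=0.77, downhill=0.81; AND[max(0, a+b−1)] → w = 0.36
R4 (z=50.0): accelerating=0.70, uphill=0.94, under=0.54; AND[max(0, a+b−1)] → w = 0.18
Weighted average = (0.00·69.0 + 0.94·17.0 + 0.36·85.0 + 0.18·50.0) / (0.00 + 0.94 + 0.36 + 0.18)
  = 55.5800 / 1.4800 = 37.554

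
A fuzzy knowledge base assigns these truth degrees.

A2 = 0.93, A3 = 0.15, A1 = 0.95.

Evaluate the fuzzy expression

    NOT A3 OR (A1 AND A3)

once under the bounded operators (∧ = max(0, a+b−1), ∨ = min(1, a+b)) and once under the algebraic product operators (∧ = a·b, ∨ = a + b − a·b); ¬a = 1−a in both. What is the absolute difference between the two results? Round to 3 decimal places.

Under bounded:
  NOT A3 = 1 − 0.15 = 0.85
  A1 AND A3 = max(0, a+b−1) on (0.95, 0.15) = 0.10
  NOT A3 OR (A1 AND A3) = min(1, a+b) on (0.85, 0.10) = 0.95
  → value = 0.9500
Under algebraic product:
  NOT A3 = 1 − 0.1500 = 0.8500
  A1 AND A3 = a·b on (0.9500, 0.1500) = 0.1425
  NOT A3 OR (A1 AND A3) = a + b − a·b on (0.8500, 0.1425) = 0.8714
  → value = 0.8714
|0.9500 − 0.8714| = 0.079

0.079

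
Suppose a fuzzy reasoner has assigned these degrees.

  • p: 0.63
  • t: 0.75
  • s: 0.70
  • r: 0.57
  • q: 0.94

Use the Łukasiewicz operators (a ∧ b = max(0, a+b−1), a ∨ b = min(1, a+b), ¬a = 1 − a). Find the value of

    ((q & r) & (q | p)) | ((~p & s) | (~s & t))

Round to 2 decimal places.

q & r = max(0, a+b−1) on (0.94, 0.57) = 0.51
q | p = min(1, a+b) on (0.94, 0.63) = 1.00
(q & r) & (q | p) = max(0, a+b−1) on (0.51, 1.00) = 0.51
~p = 1 − 0.63 = 0.37
~p & s = max(0, a+b−1) on (0.37, 0.70) = 0.07
~s = 1 − 0.70 = 0.30
~s & t = max(0, a+b−1) on (0.30, 0.75) = 0.05
(~p & s) | (~s & t) = min(1, a+b) on (0.07, 0.05) = 0.12
((q & r) & (q | p)) | ((~p & s) | (~s & t)) = min(1, a+b) on (0.51, 0.12) = 0.63

0.63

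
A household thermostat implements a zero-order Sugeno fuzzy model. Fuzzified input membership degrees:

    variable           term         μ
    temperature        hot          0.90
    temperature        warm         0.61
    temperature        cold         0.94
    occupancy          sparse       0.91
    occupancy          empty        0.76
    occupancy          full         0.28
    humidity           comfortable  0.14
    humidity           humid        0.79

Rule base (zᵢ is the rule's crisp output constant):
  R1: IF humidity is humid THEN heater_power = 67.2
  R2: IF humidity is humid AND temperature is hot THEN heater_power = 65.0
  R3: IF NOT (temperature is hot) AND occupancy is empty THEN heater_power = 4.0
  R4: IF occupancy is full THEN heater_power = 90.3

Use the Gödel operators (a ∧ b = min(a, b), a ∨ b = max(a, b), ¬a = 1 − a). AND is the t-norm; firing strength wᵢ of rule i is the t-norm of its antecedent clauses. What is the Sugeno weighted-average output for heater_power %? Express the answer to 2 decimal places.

66.39

R1 (z=67.2): humid=0.79 → w = 0.79
R2 (z=65.0): humid=0.79, hot=0.90; AND[min(a, b)] → w = 0.79
R3 (z=4.0): ¬hot=1−0.90=0.10, empty=0.76; AND[min(a, b)] → w = 0.10
R4 (z=90.3): full=0.28 → w = 0.28
Weighted average = (0.79·67.2 + 0.79·65.0 + 0.10·4.0 + 0.28·90.3) / (0.79 + 0.79 + 0.10 + 0.28)
  = 130.1220 / 1.9600 = 66.39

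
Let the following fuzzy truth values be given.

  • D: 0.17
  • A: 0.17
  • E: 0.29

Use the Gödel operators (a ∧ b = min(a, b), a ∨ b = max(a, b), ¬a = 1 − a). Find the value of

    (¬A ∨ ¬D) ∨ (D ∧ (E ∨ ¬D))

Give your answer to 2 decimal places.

0.83

¬A = 1 − 0.17 = 0.83
¬D = 1 − 0.17 = 0.83
¬A ∨ ¬D = max(a, b) on (0.83, 0.83) = 0.83
¬D = 1 − 0.17 = 0.83
E ∨ ¬D = max(a, b) on (0.29, 0.83) = 0.83
D ∧ (E ∨ ¬D) = min(a, b) on (0.17, 0.83) = 0.17
(¬A ∨ ¬D) ∨ (D ∧ (E ∨ ¬D)) = max(a, b) on (0.83, 0.17) = 0.83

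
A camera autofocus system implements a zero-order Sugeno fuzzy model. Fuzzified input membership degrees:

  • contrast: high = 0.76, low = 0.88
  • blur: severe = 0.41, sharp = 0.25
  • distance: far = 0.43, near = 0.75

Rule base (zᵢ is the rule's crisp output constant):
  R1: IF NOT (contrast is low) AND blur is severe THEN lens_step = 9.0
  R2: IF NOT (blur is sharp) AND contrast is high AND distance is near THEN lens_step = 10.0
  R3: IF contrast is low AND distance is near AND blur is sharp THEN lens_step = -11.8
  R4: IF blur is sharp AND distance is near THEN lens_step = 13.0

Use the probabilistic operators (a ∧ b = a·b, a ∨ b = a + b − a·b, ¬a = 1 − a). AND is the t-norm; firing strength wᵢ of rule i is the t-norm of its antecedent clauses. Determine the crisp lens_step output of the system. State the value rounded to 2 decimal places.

R1 (z=9.0): ¬low=1−0.88=0.12, severe=0.41; AND[a·b] → w = 0.0492
R2 (z=10.0): ¬sharp=1−0.25=0.75, high=0.76, near=0.75; AND[a·b] → w = 0.4275
R3 (z=-11.8): low=0.88, near=0.75, sharp=0.25; AND[a·b] → w = 0.1650
R4 (z=13.0): sharp=0.25, near=0.75; AND[a·b] → w = 0.1875
Weighted average = (0.0492·9.0 + 0.4275·10.0 + 0.1650·-11.8 + 0.1875·13.0) / (0.0492 + 0.4275 + 0.1650 + 0.1875)
  = 5.2083 / 0.8292 = 6.28

6.28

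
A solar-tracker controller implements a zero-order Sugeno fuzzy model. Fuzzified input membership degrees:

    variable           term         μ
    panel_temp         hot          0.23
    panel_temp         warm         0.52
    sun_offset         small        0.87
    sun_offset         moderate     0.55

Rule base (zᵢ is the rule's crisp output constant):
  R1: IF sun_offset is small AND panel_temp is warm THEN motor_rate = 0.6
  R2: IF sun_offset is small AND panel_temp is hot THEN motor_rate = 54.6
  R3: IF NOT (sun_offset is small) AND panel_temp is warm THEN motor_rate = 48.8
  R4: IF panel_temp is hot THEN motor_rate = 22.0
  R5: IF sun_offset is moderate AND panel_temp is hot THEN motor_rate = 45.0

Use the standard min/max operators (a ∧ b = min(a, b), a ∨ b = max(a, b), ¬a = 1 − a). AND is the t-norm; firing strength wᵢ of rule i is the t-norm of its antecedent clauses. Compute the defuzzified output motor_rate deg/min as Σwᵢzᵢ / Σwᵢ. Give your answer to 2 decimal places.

25.84

R1 (z=0.6): small=0.87, warm=0.52; AND[min(a, b)] → w = 0.52
R2 (z=54.6): small=0.87, hot=0.23; AND[min(a, b)] → w = 0.23
R3 (z=48.8): ¬small=1−0.87=0.13, warm=0.52; AND[min(a, b)] → w = 0.13
R4 (z=22.0): hot=0.23 → w = 0.23
R5 (z=45.0): moderate=0.55, hot=0.23; AND[min(a, b)] → w = 0.23
Weighted average = (0.52·0.6 + 0.23·54.6 + 0.13·48.8 + 0.23·22.0 + 0.23·45.0) / (0.52 + 0.23 + 0.13 + 0.23 + 0.23)
  = 34.6240 / 1.3400 = 25.84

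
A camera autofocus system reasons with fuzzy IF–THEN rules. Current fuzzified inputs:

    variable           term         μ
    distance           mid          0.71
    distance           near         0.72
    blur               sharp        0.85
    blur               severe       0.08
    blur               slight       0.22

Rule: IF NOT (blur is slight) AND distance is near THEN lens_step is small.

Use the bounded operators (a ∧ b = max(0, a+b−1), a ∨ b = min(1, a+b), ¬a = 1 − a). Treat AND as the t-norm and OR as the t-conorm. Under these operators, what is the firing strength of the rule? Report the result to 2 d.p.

firing strength: ¬slight=1−0.22=0.78, near=0.72; AND[max(0, a+b−1)] → w = 0.50

0.50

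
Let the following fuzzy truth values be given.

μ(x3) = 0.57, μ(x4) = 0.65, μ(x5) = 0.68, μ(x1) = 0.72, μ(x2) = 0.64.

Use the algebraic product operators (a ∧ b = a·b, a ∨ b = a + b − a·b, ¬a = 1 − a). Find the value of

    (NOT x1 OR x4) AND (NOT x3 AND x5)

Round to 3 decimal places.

0.219

NOT x1 = 1 − 0.7200 = 0.2800
NOT x1 OR x4 = a + b − a·b on (0.2800, 0.6500) = 0.7480
NOT x3 = 1 − 0.5700 = 0.4300
NOT x3 AND x5 = a·b on (0.4300, 0.6800) = 0.2924
(NOT x1 OR x4) AND (NOT x3 AND x5) = a·b on (0.7480, 0.2924) = 0.2187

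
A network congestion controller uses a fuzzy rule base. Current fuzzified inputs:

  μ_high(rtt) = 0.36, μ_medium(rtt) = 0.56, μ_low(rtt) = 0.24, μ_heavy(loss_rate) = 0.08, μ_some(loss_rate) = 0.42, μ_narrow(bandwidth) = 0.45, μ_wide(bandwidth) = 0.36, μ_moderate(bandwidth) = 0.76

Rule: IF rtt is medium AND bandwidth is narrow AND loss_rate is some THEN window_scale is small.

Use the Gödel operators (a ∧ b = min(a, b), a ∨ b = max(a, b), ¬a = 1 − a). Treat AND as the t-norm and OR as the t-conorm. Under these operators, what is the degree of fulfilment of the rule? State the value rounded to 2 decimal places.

firing strength: medium=0.56, narrow=0.45, some=0.42; AND[min(a, b)] → w = 0.42

0.42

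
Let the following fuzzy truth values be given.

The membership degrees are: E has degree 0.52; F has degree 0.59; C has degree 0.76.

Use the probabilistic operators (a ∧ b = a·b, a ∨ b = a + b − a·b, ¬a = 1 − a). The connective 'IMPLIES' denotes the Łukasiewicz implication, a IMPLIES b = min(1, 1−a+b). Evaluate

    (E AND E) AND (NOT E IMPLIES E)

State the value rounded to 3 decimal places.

0.270

E AND E = a·b on (0.5200, 0.5200) = 0.2704
NOT E = 1 − 0.5200 = 0.4800
NOT E IMPLIES E  [Łukasiewicz: min(1, 1−a+b)] with a=0.4800, b=0.5200 → 1.0000
(E AND E) AND (NOT E IMPLIES E) = a·b on (0.2704, 1.0000) = 0.2704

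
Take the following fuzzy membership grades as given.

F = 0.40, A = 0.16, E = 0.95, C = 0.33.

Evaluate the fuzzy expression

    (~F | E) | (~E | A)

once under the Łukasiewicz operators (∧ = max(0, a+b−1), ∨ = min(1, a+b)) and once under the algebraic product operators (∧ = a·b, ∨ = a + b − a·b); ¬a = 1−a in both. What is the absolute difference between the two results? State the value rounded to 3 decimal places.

0.016

Under Łukasiewicz:
  ~F = 1 − 0.40 = 0.60
  ~F | E = min(1, a+b) on (0.60, 0.95) = 1.00
  ~E = 1 − 0.95 = 0.05
  ~E | A = min(1, a+b) on (0.05, 0.16) = 0.21
  (~F | E) | (~E | A) = min(1, a+b) on (1.00, 0.21) = 1.00
  → value = 1.0000
Under algebraic product:
  ~F = 1 − 0.4000 = 0.6000
  ~F | E = a + b − a·b on (0.6000, 0.9500) = 0.9800
  ~E = 1 − 0.9500 = 0.0500
  ~E | A = a + b − a·b on (0.0500, 0.1600) = 0.2020
  (~F | E) | (~E | A) = a + b − a·b on (0.9800, 0.2020) = 0.9840
  → value = 0.9840
|1.0000 − 0.9840| = 0.016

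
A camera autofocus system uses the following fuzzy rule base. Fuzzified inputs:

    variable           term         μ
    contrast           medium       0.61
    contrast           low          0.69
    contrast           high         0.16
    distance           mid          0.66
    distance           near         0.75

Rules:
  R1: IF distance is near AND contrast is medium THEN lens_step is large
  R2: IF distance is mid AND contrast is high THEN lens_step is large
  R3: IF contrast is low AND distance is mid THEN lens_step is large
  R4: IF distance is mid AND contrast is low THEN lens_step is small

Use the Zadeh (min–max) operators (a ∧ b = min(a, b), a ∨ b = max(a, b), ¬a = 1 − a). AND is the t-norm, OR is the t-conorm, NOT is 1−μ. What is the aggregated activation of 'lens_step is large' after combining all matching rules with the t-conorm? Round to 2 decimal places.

R1: near=0.75, medium=0.61; AND[min(a, b)] → w = 0.61
R2: mid=0.66, high=0.16; AND[min(a, b)] → w = 0.16
R3: low=0.69, mid=0.66; AND[min(a, b)] → w = 0.66
R4: mid=0.66, low=0.69; AND[min(a, b)] → w = 0.66
Rules with consequent 'large': {R1, R2, R3} → strengths 0.61, 0.16, 0.66
Aggregate via t-conorm [max(a, b)]: 0.66

0.66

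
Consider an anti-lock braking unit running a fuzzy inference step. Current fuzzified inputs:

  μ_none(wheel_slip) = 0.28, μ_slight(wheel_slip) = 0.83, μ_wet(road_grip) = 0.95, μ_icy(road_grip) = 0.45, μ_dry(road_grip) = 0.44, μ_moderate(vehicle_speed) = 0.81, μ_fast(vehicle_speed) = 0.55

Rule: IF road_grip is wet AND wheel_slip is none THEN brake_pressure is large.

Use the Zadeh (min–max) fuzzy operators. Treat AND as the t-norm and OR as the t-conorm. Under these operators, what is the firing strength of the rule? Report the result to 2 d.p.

firing strength: wet=0.95, none=0.28; AND[min(a, b)] → w = 0.28

0.28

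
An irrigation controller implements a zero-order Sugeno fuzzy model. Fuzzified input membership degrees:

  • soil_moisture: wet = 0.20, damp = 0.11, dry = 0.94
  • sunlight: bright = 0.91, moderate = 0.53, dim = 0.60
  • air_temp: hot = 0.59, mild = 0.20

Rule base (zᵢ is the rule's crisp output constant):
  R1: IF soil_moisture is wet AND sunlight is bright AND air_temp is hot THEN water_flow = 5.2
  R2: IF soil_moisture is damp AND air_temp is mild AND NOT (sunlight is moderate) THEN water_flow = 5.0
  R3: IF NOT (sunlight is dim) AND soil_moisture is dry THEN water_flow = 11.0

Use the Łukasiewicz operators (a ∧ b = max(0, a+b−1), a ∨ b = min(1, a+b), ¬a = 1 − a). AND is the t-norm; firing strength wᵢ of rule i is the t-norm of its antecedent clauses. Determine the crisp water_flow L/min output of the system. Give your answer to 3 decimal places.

11.000

R1 (z=5.2): wet=0.20, bright=0.91, hot=0.59; AND[max(0, a+b−1)] → w = 0.00
R2 (z=5.0): damp=0.11, mild=0.20, ¬moderate=1−0.53=0.47; AND[max(0, a+b−1)] → w = 0.00
R3 (z=11.0): ¬dim=1−0.60=0.40, dry=0.94; AND[max(0, a+b−1)] → w = 0.34
Weighted average = (0.00·5.2 + 0.00·5.0 + 0.34·11.0) / (0.00 + 0.00 + 0.34)
  = 3.7400 / 0.3400 = 11.000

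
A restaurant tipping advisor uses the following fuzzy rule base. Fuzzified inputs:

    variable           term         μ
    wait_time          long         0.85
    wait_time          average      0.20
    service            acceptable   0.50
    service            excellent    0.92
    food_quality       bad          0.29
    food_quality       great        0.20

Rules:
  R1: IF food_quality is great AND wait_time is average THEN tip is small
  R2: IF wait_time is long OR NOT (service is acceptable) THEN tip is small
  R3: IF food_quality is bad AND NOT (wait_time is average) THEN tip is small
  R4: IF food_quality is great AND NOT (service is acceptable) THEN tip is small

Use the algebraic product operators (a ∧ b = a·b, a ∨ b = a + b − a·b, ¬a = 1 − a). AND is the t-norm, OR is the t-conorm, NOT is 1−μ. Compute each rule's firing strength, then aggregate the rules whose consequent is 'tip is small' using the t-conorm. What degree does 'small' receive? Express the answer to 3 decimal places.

R1: great=0.20, average=0.20; AND[a·b] → w = 0.0400
R2: long=0.85, ¬acceptable=1−0.50=0.50; OR[a + b − a·b] → w = 0.9250
R3: bad=0.29, ¬average=1−0.20=0.80; AND[a·b] → w = 0.2320
R4: great=0.20, ¬acceptable=1−0.50=0.50; AND[a·b] → w = 0.1000
Rules with consequent 'small': {R1, R2, R3, R4} → strengths 0.0400, 0.9250, 0.2320, 0.1000
Aggregate via t-conorm [a + b − a·b]: 0.9502

0.950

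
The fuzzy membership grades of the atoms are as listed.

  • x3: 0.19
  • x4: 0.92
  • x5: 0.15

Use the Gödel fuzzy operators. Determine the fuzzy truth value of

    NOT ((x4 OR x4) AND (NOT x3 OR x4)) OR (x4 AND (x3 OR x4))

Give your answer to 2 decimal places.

0.92

x4 OR x4 = max(a, b) on (0.92, 0.92) = 0.92
NOT x3 = 1 − 0.19 = 0.81
NOT x3 OR x4 = max(a, b) on (0.81, 0.92) = 0.92
(x4 OR x4) AND (NOT x3 OR x4) = min(a, b) on (0.92, 0.92) = 0.92
NOT ((x4 OR x4) AND (NOT x3 OR x4)) = 1 − 0.92 = 0.08
x3 OR x4 = max(a, b) on (0.19, 0.92) = 0.92
x4 AND (x3 OR x4) = min(a, b) on (0.92, 0.92) = 0.92
NOT ((x4 OR x4) AND (NOT x3 OR x4)) OR (x4 AND (x3 OR x4)) = max(a, b) on (0.08, 0.92) = 0.92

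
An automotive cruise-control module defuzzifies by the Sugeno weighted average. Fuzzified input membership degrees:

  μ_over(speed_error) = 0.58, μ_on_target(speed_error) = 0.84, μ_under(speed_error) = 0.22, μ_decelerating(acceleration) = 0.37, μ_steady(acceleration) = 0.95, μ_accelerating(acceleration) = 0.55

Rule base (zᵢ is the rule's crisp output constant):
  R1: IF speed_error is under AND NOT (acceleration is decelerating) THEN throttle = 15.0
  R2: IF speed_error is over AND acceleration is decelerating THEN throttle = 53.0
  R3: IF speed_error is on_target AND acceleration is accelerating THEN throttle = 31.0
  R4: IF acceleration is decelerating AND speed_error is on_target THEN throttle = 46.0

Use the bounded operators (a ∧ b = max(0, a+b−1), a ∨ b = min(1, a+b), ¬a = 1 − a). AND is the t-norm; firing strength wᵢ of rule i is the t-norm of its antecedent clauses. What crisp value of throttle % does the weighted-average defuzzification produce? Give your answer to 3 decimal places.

R1 (z=15.0): under=0.22, ¬decelerating=1−0.37=0.63; AND[max(0, a+b−1)] → w = 0.00
R2 (z=53.0): over=0.58, decelerating=0.37; AND[max(0, a+b−1)] → w = 0.00
R3 (z=31.0): on_target=0.84, accelerating=0.55; AND[max(0, a+b−1)] → w = 0.39
R4 (z=46.0): decelerating=0.37, on_target=0.84; AND[max(0, a+b−1)] → w = 0.21
Weighted average = (0.00·15.0 + 0.00·53.0 + 0.39·31.0 + 0.21·46.0) / (0.00 + 0.00 + 0.39 + 0.21)
  = 21.7500 / 0.6000 = 36.250

36.250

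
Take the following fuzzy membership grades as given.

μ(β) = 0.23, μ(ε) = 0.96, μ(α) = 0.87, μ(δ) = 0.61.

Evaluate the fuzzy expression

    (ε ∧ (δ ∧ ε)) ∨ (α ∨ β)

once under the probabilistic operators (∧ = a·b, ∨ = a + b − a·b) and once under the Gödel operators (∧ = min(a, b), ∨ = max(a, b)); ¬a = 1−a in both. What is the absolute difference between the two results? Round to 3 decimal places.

Under probabilistic:
  δ ∧ ε = a·b on (0.6100, 0.9600) = 0.5856
  ε ∧ (δ ∧ ε) = a·b on (0.9600, 0.5856) = 0.5622
  α ∨ β = a + b − a·b on (0.8700, 0.2300) = 0.8999
  (ε ∧ (δ ∧ ε)) ∨ (α ∨ β) = a + b − a·b on (0.5622, 0.8999) = 0.9562
  → value = 0.9562
Under Gödel:
  δ ∧ ε = min(a, b) on (0.61, 0.96) = 0.61
  ε ∧ (δ ∧ ε) = min(a, b) on (0.96, 0.61) = 0.61
  α ∨ β = max(a, b) on (0.87, 0.23) = 0.87
  (ε ∧ (δ ∧ ε)) ∨ (α ∨ β) = max(a, b) on (0.61, 0.87) = 0.87
  → value = 0.8700
|0.9562 − 0.8700| = 0.086

0.086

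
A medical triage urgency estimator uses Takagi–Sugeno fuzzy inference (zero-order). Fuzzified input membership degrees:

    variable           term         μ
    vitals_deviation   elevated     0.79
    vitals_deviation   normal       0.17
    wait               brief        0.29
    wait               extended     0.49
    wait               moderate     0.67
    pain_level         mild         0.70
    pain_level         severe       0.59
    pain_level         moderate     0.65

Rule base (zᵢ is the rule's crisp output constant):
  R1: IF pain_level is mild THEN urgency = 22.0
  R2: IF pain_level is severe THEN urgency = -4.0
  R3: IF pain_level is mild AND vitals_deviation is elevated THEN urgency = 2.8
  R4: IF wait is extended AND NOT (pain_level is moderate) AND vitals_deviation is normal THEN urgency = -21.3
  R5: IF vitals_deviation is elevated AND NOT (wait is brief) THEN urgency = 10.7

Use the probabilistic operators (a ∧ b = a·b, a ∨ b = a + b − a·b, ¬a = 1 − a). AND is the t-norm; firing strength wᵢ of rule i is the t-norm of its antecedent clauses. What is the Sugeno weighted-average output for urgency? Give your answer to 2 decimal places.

R1 (z=22.0): mild=0.70 → w = 0.7000
R2 (z=-4.0): severe=0.59 → w = 0.5900
R3 (z=2.8): mild=0.70, elevated=0.79; AND[a·b] → w = 0.5530
R4 (z=-21.3): extended=0.49, ¬moderate=1−0.65=0.35, normal=0.17; AND[a·b] → w = 0.0292
R5 (z=10.7): elevated=0.79, ¬brief=1−0.29=0.71; AND[a·b] → w = 0.5609
Weighted average = (0.7000·22.0 + 0.5900·-4.0 + 0.5530·2.8 + 0.0292·-21.3 + 0.5609·10.7) / (0.7000 + 0.5900 + 0.5530 + 0.0292 + 0.5609)
  = 19.9690 / 2.4331 = 8.21

8.21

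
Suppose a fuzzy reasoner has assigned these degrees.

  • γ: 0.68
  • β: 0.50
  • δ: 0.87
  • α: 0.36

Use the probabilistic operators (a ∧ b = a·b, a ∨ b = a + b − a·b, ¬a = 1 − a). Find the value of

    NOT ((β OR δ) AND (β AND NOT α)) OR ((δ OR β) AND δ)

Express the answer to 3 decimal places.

β OR δ = a + b − a·b on (0.5000, 0.8700) = 0.9350
NOT α = 1 − 0.3600 = 0.6400
β AND NOT α = a·b on (0.5000, 0.6400) = 0.3200
(β OR δ) AND (β AND NOT α) = a·b on (0.9350, 0.3200) = 0.2992
NOT ((β OR δ) AND (β AND NOT α)) = 1 − 0.2992 = 0.7008
δ OR β = a + b − a·b on (0.8700, 0.5000) = 0.9350
(δ OR β) AND δ = a·b on (0.9350, 0.8700) = 0.8135
NOT ((β OR δ) AND (β AND NOT α)) OR ((δ OR β) AND δ) = a + b − a·b on (0.7008, 0.8135) = 0.9442

0.944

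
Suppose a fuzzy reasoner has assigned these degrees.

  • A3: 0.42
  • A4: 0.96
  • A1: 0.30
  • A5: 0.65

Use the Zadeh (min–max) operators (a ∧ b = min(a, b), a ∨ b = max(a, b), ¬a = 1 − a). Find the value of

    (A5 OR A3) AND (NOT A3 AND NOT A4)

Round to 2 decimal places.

0.04

A5 OR A3 = max(a, b) on (0.65, 0.42) = 0.65
NOT A3 = 1 − 0.42 = 0.58
NOT A4 = 1 − 0.96 = 0.04
NOT A3 AND NOT A4 = min(a, b) on (0.58, 0.04) = 0.04
(A5 OR A3) AND (NOT A3 AND NOT A4) = min(a, b) on (0.65, 0.04) = 0.04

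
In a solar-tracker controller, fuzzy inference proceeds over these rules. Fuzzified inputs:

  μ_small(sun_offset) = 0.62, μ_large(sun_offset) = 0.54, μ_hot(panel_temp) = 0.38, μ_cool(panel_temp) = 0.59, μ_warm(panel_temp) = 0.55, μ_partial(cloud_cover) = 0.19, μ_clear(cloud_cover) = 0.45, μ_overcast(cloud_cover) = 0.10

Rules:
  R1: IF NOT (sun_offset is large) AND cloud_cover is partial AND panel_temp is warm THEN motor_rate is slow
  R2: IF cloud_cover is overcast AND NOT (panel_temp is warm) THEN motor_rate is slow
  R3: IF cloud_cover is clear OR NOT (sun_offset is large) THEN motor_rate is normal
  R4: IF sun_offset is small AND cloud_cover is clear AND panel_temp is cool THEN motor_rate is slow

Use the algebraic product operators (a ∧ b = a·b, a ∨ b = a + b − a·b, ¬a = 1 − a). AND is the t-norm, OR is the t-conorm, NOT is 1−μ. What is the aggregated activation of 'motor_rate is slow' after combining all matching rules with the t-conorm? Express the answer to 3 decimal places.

0.241

R1: ¬large=1−0.54=0.46, partial=0.19, warm=0.55; AND[a·b] → w = 0.0481
R2: overcast=0.10, ¬warm=1−0.55=0.45; AND[a·b] → w = 0.0450
R3: clear=0.45, ¬large=1−0.54=0.46; OR[a + b − a·b] → w = 0.7030
R4: small=0.62, clear=0.45, cool=0.59; AND[a·b] → w = 0.1646
Rules with consequent 'slow': {R1, R2, R4} → strengths 0.0481, 0.0450, 0.1646
Aggregate via t-conorm [a + b − a·b]: 0.2406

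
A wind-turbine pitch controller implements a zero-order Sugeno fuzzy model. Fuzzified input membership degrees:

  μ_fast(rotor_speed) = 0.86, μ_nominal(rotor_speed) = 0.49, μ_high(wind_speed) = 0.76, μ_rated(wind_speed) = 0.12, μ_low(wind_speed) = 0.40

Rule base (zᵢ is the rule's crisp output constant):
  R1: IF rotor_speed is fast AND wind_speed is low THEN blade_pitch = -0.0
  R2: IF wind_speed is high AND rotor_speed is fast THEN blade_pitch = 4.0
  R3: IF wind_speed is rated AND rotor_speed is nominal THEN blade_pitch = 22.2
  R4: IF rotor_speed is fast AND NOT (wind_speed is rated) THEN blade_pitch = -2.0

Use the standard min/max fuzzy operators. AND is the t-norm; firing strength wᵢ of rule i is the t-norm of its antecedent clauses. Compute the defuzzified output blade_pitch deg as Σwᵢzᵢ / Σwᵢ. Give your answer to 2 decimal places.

1.86

R1 (z=-0.0): fast=0.86, low=0.40; AND[min(a, b)] → w = 0.40
R2 (z=4.0): high=0.76, fast=0.86; AND[min(a, b)] → w = 0.76
R3 (z=22.2): rated=0.12, nominal=0.49; AND[min(a, b)] → w = 0.12
R4 (z=-2.0): fast=0.86, ¬rated=1−0.12=0.88; AND[min(a, b)] → w = 0.86
Weighted average = (0.40·-0.0 + 0.76·4.0 + 0.12·22.2 + 0.86·-2.0) / (0.40 + 0.76 + 0.12 + 0.86)
  = 3.9840 / 2.1400 = 1.86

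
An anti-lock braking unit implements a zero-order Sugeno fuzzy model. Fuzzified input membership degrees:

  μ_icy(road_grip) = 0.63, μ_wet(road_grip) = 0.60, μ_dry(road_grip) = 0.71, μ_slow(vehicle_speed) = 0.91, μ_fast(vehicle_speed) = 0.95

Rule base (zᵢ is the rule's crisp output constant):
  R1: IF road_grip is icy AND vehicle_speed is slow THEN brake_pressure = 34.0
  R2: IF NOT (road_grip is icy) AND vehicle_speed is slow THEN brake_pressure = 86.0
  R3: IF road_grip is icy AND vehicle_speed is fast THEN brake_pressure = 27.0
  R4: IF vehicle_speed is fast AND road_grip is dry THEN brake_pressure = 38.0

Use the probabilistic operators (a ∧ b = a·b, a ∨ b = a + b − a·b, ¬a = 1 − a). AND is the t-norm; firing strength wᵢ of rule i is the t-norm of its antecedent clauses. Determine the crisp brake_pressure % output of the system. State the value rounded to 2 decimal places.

R1 (z=34.0): icy=0.63, slow=0.91; AND[a·b] → w = 0.5733
R2 (z=86.0): ¬icy=1−0.63=0.37, slow=0.91; AND[a·b] → w = 0.3367
R3 (z=27.0): icy=0.63, fast=0.95; AND[a·b] → w = 0.5985
R4 (z=38.0): fast=0.95, dry=0.71; AND[a·b] → w = 0.6745
Weighted average = (0.5733·34.0 + 0.3367·86.0 + 0.5985·27.0 + 0.6745·38.0) / (0.5733 + 0.3367 + 0.5985 + 0.6745)
  = 90.2389 / 2.1830 = 41.34

41.34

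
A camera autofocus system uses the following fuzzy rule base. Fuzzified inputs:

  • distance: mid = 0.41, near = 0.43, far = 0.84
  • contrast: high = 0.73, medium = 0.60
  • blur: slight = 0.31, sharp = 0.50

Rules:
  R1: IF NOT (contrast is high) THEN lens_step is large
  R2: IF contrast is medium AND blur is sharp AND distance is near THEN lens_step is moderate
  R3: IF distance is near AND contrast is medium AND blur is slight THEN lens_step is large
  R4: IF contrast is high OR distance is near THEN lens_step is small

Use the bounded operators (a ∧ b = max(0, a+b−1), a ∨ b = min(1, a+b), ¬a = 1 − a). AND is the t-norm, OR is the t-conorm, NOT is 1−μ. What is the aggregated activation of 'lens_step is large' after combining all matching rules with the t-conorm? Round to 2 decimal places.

R1: ¬high=1−0.73=0.27 → w = 0.27
R2: medium=0.60, sharp=0.50, near=0.43; AND[max(0, a+b−1)] → w = 0.00
R3: near=0.43, medium=0.60, slight=0.31; AND[max(0, a+b−1)] → w = 0.00
R4: high=0.73, near=0.43; OR[min(1, a+b)] → w = 1.00
Rules with consequent 'large': {R1, R3} → strengths 0.27, 0.00
Aggregate via t-conorm [min(1, a+b)]: 0.27

0.27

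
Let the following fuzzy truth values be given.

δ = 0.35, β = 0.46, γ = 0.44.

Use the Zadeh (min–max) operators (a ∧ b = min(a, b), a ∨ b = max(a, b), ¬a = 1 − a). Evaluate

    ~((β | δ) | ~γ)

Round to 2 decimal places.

0.44

β | δ = max(a, b) on (0.46, 0.35) = 0.46
~γ = 1 − 0.44 = 0.56
(β | δ) | ~γ = max(a, b) on (0.46, 0.56) = 0.56
~((β | δ) | ~γ) = 1 − 0.56 = 0.44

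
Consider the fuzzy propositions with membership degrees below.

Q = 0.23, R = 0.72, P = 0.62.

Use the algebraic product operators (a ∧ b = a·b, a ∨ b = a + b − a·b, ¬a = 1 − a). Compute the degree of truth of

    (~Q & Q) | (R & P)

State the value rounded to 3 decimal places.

0.544

~Q = 1 − 0.2300 = 0.7700
~Q & Q = a·b on (0.7700, 0.2300) = 0.1771
R & P = a·b on (0.7200, 0.6200) = 0.4464
(~Q & Q) | (R & P) = a + b − a·b on (0.1771, 0.4464) = 0.5444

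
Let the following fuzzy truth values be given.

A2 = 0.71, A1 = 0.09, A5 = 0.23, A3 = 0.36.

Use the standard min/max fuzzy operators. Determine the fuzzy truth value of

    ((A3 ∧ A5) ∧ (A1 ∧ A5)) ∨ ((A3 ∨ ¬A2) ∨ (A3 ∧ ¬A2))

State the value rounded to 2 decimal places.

A3 ∧ A5 = min(a, b) on (0.36, 0.23) = 0.23
A1 ∧ A5 = min(a, b) on (0.09, 0.23) = 0.09
(A3 ∧ A5) ∧ (A1 ∧ A5) = min(a, b) on (0.23, 0.09) = 0.09
¬A2 = 1 − 0.71 = 0.29
A3 ∨ ¬A2 = max(a, b) on (0.36, 0.29) = 0.36
¬A2 = 1 − 0.71 = 0.29
A3 ∧ ¬A2 = min(a, b) on (0.36, 0.29) = 0.29
(A3 ∨ ¬A2) ∨ (A3 ∧ ¬A2) = max(a, b) on (0.36, 0.29) = 0.36
((A3 ∧ A5) ∧ (A1 ∧ A5)) ∨ ((A3 ∨ ¬A2) ∨ (A3 ∧ ¬A2)) = max(a, b) on (0.09, 0.36) = 0.36

0.36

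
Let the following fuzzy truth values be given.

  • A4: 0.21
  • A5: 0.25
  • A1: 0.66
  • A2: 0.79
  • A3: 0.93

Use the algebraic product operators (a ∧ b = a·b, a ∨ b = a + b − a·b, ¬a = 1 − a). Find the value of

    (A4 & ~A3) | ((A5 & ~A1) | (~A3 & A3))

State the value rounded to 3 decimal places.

~A3 = 1 − 0.9300 = 0.0700
A4 & ~A3 = a·b on (0.2100, 0.0700) = 0.0147
~A1 = 1 − 0.6600 = 0.3400
A5 & ~A1 = a·b on (0.2500, 0.3400) = 0.0850
~A3 = 1 − 0.9300 = 0.0700
~A3 & A3 = a·b on (0.0700, 0.9300) = 0.0651
(A5 & ~A1) | (~A3 & A3) = a + b − a·b on (0.0850, 0.0651) = 0.1446
(A4 & ~A3) | ((A5 & ~A1) | (~A3 & A3)) = a + b − a·b on (0.0147, 0.1446) = 0.1571

0.157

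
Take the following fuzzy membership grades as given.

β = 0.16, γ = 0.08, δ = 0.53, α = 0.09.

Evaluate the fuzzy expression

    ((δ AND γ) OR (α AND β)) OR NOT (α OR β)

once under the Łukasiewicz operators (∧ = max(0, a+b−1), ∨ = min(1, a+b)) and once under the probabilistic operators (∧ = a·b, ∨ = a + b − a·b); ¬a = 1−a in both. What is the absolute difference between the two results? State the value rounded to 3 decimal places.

0.028

Under Łukasiewicz:
  δ AND γ = max(0, a+b−1) on (0.53, 0.08) = 0.00
  α AND β = max(0, a+b−1) on (0.09, 0.16) = 0.00
  (δ AND γ) OR (α AND β) = min(1, a+b) on (0.00, 0.00) = 0.00
  α OR β = min(1, a+b) on (0.09, 0.16) = 0.25
  NOT (α OR β) = 1 − 0.25 = 0.75
  ((δ AND γ) OR (α AND β)) OR NOT (α OR β) = min(1, a+b) on (0.00, 0.75) = 0.75
  → value = 0.7500
Under probabilistic:
  δ AND γ = a·b on (0.5300, 0.0800) = 0.0424
  α AND β = a·b on (0.0900, 0.1600) = 0.0144
  (δ AND γ) OR (α AND β) = a + b − a·b on (0.0424, 0.0144) = 0.0562
  α OR β = a + b − a·b on (0.0900, 0.1600) = 0.2356
  NOT (α OR β) = 1 − 0.2356 = 0.7644
  ((δ AND γ) OR (α AND β)) OR NOT (α OR β) = a + b − a·b on (0.0562, 0.7644) = 0.7776
  → value = 0.7776
|0.7500 − 0.7776| = 0.028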